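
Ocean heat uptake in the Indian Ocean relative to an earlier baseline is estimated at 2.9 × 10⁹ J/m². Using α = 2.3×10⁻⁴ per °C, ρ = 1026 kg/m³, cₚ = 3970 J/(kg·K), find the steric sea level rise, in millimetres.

about 160 mm

Δh = αQ/(ρcₚ) = 2.3×10⁻⁴ × 2.9×10⁹ / (1026 × 3970) ≈ 0.16375 m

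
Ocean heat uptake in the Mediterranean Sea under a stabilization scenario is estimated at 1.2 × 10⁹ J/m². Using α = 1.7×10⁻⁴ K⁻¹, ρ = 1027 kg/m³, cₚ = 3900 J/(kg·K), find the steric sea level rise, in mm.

50.9 mm

Δh = αQ/(ρcₚ) = 1.7×10⁻⁴ × 1.2×10⁹ / (1027 × 3900) ≈ 0.050933 m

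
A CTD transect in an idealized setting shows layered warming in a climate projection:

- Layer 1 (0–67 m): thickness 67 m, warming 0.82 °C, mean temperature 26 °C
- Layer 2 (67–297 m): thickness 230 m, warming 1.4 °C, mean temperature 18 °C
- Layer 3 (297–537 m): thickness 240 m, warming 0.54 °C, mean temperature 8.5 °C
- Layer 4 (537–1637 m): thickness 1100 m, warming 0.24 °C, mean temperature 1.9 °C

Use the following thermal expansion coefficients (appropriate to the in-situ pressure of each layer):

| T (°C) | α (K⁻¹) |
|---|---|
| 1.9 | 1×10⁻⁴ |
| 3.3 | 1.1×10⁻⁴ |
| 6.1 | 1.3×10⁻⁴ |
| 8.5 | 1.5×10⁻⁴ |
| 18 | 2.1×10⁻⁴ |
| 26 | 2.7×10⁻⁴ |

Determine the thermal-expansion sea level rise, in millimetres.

Layer 1 at 26 °C → α = 2.7×10⁻⁴ K⁻¹
Layer 2 at 18 °C → α = 2.1×10⁻⁴ K⁻¹
Layer 3 at 8.5 °C → α = 1.5×10⁻⁴ K⁻¹
Layer 4 at 1.9 °C → α = 1×10⁻⁴ K⁻¹
0–67 m: 2.7×10⁻⁴ × 0.82 × 67 = 0.0148338 m
67–297 m: 2.1×10⁻⁴ × 1.4 × 230 = 0.06762 m
297–537 m: 0.54 × 1.5×10⁻⁴ × 240 = 0.01944 m
Layer 4: 0.24 × 1100 × 1×10⁻⁴ = 0.02640 m
Δh = 0.0148338 + 0.06762 + 0.01944 + 0.02640 = 0.1282938 m ≈ 130 mm

Δh = 130 mm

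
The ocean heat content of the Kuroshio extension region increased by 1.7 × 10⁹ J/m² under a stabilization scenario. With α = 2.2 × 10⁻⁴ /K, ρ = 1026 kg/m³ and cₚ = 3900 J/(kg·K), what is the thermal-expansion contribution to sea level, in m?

Δh = αQ/(ρcₚ) = 2.2×10⁻⁴ × 1.7×10⁹ / (1026 × 3900) ≈ 0.093467 m

Δh = 0.093 m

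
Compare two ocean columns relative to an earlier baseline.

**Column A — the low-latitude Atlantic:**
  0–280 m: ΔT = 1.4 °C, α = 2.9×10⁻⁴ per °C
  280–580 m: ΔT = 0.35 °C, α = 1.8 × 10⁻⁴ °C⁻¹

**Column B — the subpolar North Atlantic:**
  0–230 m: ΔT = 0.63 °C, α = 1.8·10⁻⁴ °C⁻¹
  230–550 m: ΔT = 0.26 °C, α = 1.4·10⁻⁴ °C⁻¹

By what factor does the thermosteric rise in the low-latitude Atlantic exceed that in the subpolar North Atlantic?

A 1.4 × 280 × 2.9×10⁻⁴ = 0.11368 m
A 280–580 m: 1.8×10⁻⁴ × 300 × 0.35 = 0.01890 m
A total: 0.13258 m
B 0–230 m: 230 × 0.63 × 1.8×10⁻⁴ = 0.026082 m
B 230–550 m: 0.26 × 1.4×10⁻⁴ × 320 = 0.011648 m
B total: 0.03773 m
Ratio: 0.13258 / 0.03773 ≈ 3.514

a factor of 3.51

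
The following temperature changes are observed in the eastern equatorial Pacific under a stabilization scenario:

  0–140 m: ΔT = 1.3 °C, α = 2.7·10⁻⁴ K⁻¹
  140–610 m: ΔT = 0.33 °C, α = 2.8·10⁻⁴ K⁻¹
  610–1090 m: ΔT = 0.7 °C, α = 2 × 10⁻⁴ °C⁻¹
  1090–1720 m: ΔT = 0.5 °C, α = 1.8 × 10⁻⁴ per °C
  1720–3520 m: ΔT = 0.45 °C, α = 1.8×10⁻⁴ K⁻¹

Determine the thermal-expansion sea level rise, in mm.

1.3 × 2.7×10⁻⁴ × 140 = 0.04914 m
140–610 m: 470 × 0.33 × 2.8×10⁻⁴ = 0.043428 m
480 × 0.7 × 2×10⁻⁴ = 0.06720 m
1090–1720 m: 630 × 0.5 × 1.8×10⁻⁴ = 0.05670 m
1720–3520 m: 1.8×10⁻⁴ × 1800 × 0.45 = 0.14580 m
Δh = 0.04914 + 0.043428 + 0.06720 + 0.05670 + 0.14580 = 0.362268 m ≈ 362 mm

362 mm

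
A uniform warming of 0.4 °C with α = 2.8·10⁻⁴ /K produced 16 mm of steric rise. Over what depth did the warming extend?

143 m

H = Δh/(αΔT) = 0.016 / (2.8×10⁻⁴ × 0.4) ≈ 142.9 m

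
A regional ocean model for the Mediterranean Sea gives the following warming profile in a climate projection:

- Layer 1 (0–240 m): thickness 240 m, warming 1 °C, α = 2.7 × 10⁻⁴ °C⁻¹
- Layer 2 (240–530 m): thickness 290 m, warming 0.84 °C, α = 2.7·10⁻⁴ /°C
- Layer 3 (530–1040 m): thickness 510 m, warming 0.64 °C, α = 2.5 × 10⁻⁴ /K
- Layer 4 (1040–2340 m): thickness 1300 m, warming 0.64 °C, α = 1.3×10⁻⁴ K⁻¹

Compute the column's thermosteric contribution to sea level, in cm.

Δh = 32.0 cm

0–240 m: 1 × 2.7×10⁻⁴ × 240 = 0.06480 m
290 × 2.7×10⁻⁴ × 0.84 = 0.065772 m
530–1040 m: 510 × 0.64 × 2.5×10⁻⁴ = 0.08160 m
Layer 4: 1300 × 0.64 × 1.3×10⁻⁴ = 0.10816 m
Δh = 0.06480 + 0.065772 + 0.08160 + 0.10816 = 0.320332 m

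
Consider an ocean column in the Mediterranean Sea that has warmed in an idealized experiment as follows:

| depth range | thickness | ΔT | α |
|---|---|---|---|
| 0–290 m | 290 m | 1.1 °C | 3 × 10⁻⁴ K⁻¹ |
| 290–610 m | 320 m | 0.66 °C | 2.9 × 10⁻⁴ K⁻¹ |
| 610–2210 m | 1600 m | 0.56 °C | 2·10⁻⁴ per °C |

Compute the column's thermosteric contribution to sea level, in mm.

290 × 3×10⁻⁴ × 1.1 = 0.09570 m
290–610 m: 2.9×10⁻⁴ × 0.66 × 320 = 0.061248 m
Layer 3: 0.56 × 1600 × 2×10⁻⁴ = 0.17920 m
Δh = 0.09570 + 0.061248 + 0.17920 = 0.336148 m

Δh ≈ 336 mm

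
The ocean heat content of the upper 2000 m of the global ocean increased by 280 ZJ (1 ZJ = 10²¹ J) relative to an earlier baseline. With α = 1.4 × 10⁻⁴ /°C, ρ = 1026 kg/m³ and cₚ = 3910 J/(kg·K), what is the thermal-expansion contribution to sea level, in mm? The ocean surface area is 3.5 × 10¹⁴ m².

about 27.9 mm

Per unit area: Q = 280×10²¹ / (3.5×10¹⁴) = 8×10⁸ J/m²
Δh = αQ/(ρcₚ) = 1.4×10⁻⁴ × 8×10⁸ / (1026 × 3910) ≈ 0.027919 m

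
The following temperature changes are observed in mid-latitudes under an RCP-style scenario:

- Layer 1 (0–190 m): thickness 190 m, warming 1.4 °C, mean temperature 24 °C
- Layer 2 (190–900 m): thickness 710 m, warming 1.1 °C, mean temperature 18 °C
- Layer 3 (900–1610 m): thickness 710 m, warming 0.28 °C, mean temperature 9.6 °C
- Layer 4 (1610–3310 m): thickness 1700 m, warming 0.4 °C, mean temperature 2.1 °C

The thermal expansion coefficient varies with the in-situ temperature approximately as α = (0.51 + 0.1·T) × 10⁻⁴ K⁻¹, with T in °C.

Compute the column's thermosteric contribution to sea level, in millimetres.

340 mm of thermosteric rise

Layer 1: α = (0.51 + 0.1×24)×10⁻⁴ = 2.91×10⁻⁴ K⁻¹
Layer 2: α = (0.51 + 0.1×18)×10⁻⁴ = 2.31×10⁻⁴ K⁻¹
Layer 3: α = (0.51 + 0.1×9.6)×10⁻⁴ = 1.47×10⁻⁴ K⁻¹
Layer 4: α = (0.51 + 0.1×2.1)×10⁻⁴ = 0.72×10⁻⁴ K⁻¹
0–190 m: 190 × 2.91×10⁻⁴ × 1.4 = 0.077406 m
2.31×10⁻⁴ × 1.1 × 710 = 0.180411 m
900–1610 m: 1.47×10⁻⁴ × 0.28 × 710 = 0.0292236 m
Layer 4: 0.72×10⁻⁴ × 1700 × 0.4 = 0.04896 m
Δh = 0.077406 + 0.180411 + 0.0292236 + 0.04896 = 0.3360006 m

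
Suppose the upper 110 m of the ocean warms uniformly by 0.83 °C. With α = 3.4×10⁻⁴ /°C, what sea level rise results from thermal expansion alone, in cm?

3.1 cm of thermosteric rise

Δh = αΔT·H = 3.4×10⁻⁴ × 0.83 × 110 = 0.031042 m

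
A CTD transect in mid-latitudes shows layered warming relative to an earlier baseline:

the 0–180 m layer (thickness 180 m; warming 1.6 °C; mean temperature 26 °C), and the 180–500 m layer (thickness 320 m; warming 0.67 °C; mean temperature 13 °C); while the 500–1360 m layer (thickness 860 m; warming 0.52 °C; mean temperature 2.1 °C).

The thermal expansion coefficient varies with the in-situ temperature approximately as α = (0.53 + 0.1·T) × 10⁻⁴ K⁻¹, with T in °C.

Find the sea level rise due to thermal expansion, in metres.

Δh ≈ 0.162 m

Layer 1: α = (0.53 + 0.1×26)×10⁻⁴ = 3.13×10⁻⁴ K⁻¹
Layer 2: α = (0.53 + 0.1×13)×10⁻⁴ = 1.83×10⁻⁴ K⁻¹
Layer 3: α = (0.53 + 0.1×2.1)×10⁻⁴ = 0.74×10⁻⁴ K⁻¹
0–180 m: 1.6 × 180 × 3.13×10⁻⁴ = 0.090144 m
320 × 1.83×10⁻⁴ × 0.67 = 0.0392352 m
0.74×10⁻⁴ × 0.52 × 860 = 0.0330928 m
Δh = 0.090144 + 0.0392352 + 0.0330928 = 0.162472 m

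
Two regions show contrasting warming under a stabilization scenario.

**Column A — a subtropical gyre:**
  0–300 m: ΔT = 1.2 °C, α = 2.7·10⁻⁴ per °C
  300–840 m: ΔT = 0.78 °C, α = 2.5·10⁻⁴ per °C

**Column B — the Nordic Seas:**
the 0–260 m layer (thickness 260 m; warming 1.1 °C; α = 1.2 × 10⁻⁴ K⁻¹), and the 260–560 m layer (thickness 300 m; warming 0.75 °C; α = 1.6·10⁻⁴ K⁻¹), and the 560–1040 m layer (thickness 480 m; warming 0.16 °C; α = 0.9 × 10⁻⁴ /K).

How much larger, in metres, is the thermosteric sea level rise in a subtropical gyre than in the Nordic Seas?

A 0–300 m: 300 × 1.2 × 2.7×10⁻⁴ = 0.09720 m
A 300–840 m: 0.78 × 2.5×10⁻⁴ × 540 = 0.10530 m
A total: 0.20250 m
B 260 × 1.2×10⁻⁴ × 1.1 = 0.03432 m
B Layer 2: 1.6×10⁻⁴ × 300 × 0.75 = 0.03600 m
B 0.9×10⁻⁴ × 480 × 0.16 = 0.006912 m
B total: 0.077232 m
Difference: 0.20250 − 0.077232 = 0.125268 m

Δh_A − Δh_B ≈ 0.13 m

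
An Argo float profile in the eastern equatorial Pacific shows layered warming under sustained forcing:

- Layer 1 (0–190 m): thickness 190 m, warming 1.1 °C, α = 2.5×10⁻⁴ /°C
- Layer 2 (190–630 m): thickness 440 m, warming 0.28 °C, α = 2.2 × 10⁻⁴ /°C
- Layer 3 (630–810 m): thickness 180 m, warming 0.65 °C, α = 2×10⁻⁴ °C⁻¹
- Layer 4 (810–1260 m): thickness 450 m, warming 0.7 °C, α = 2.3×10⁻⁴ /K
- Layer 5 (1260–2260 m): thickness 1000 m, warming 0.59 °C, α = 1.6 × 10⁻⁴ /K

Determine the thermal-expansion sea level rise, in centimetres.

Δh ≈ 27.0 cm

0–190 m: 190 × 1.1 × 2.5×10⁻⁴ = 0.05225 m
2.2×10⁻⁴ × 0.28 × 440 = 0.027104 m
630–810 m: 0.65 × 2×10⁻⁴ × 180 = 0.02340 m
Layer 4: 450 × 2.3×10⁻⁴ × 0.7 = 0.07245 m
1260–2260 m: 1.6×10⁻⁴ × 0.59 × 1000 = 0.09440 m
Δh = 0.05225 + 0.027104 + 0.02340 + 0.07245 + 0.09440 = 0.269604 m ≈ 27.0 cm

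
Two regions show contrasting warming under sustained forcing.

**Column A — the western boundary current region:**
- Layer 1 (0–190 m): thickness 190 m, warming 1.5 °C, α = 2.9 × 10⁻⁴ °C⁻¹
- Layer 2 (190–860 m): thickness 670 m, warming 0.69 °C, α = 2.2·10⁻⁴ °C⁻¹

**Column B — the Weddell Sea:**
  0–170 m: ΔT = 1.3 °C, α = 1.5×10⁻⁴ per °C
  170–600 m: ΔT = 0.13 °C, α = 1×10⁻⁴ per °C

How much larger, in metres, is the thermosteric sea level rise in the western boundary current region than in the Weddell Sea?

0.146 m

A 0–190 m: 190 × 1.5 × 2.9×10⁻⁴ = 0.08265 m
A Layer 2: 2.2×10⁻⁴ × 670 × 0.69 = 0.101706 m
A total: 0.184356 m
B 1.3 × 1.5×10⁻⁴ × 170 = 0.03315 m
B 430 × 1×10⁻⁴ × 0.13 = 0.00559 m
B total: 0.03874 m
Difference: 0.184356 − 0.03874 = 0.145616 m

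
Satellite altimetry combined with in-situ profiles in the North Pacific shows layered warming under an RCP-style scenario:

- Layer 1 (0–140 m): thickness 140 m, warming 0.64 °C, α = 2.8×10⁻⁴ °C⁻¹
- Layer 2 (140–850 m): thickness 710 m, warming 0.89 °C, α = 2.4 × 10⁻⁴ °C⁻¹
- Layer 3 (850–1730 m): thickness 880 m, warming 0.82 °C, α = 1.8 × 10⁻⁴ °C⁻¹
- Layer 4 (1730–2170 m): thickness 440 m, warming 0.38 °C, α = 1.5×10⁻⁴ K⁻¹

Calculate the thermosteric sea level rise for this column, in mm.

140 × 0.64 × 2.8×10⁻⁴ = 0.025088 m
2.4×10⁻⁴ × 0.89 × 710 = 0.151656 m
Layer 3: 1.8×10⁻⁴ × 0.82 × 880 = 0.129888 m
1730–2170 m: 440 × 1.5×10⁻⁴ × 0.38 = 0.02508 m
Δh = 0.025088 + 0.151656 + 0.129888 + 0.02508 = 0.331712 m

332 mm of thermosteric rise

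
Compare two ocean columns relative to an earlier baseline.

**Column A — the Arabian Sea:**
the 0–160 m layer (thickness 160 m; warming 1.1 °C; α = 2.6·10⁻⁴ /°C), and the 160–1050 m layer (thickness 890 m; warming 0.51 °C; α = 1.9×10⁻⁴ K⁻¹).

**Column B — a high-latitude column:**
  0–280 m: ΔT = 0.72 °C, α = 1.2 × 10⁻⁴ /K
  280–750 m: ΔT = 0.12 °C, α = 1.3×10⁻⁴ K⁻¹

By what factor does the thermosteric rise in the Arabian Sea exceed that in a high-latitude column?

a factor of 4.2

A 0–160 m: 1.1 × 2.6×10⁻⁴ × 160 = 0.04576 m
A 160–1050 m: 1.9×10⁻⁴ × 0.51 × 890 = 0.086241 m
A total: 0.132001 m
B 280 × 1.2×10⁻⁴ × 0.72 = 0.024192 m
B 280–750 m: 0.12 × 1.3×10⁻⁴ × 470 = 0.007332 m
B total: 0.031524 m
Ratio: 0.132001 / 0.031524 ≈ 4.187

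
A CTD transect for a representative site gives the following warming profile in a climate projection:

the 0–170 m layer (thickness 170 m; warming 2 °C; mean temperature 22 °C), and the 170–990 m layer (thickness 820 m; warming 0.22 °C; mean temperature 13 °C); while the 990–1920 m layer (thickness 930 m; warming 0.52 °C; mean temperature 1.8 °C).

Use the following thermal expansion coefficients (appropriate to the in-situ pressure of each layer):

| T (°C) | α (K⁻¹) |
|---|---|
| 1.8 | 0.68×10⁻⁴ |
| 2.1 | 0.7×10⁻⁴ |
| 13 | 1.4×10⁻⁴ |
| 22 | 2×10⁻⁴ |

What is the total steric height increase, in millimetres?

Layer 1 at 22 °C → α = 2×10⁻⁴ K⁻¹
Layer 2 at 13 °C → α = 1.4×10⁻⁴ K⁻¹
Layer 3 at 1.8 °C → α = 0.68×10⁻⁴ K⁻¹
0–170 m: 2×10⁻⁴ × 2 × 170 = 0.06800 m
820 × 0.22 × 1.4×10⁻⁴ = 0.025256 m
990–1920 m: 930 × 0.52 × 0.68×10⁻⁴ = 0.0328848 m
Δh = 0.06800 + 0.025256 + 0.0328848 = 0.1261408 m ≈ 126 mm

Δh = 126 mm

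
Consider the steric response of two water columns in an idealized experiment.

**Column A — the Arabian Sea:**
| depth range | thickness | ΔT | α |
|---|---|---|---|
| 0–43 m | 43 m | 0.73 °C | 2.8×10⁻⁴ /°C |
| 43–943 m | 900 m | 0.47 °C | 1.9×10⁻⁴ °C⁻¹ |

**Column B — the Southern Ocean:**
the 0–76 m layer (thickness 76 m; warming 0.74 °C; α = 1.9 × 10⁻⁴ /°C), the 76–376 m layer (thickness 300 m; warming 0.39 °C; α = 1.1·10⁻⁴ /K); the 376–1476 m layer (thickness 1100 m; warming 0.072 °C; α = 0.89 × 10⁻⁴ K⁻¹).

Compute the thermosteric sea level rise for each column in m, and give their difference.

A: 0.089 m; B: 0.031 m; difference 0.059 m

A Layer 1: 0.73 × 43 × 2.8×10⁻⁴ = 0.0087892 m
A 900 × 1.9×10⁻⁴ × 0.47 = 0.08037 m
A total: 0.0891592 m
B 0–76 m: 1.9×10⁻⁴ × 0.74 × 76 = 0.0106856 m
B 0.39 × 1.1×10⁻⁴ × 300 = 0.01287 m
B Layer 3: 0.89×10⁻⁴ × 0.072 × 1100 = 0.0070488 m
B total: 0.0306044 m
Difference: 0.0891592 − 0.0306044 = 0.0585548 m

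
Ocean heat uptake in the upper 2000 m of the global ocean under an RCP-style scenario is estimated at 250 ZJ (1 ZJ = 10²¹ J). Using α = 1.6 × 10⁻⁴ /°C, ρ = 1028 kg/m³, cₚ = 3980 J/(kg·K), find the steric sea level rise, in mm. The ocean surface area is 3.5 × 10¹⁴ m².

Per unit area: Q = 250×10²¹ / (3.5×10¹⁴) ≈ 7.143×10⁸ J/m²
Δh = αQ/(ρcₚ) = 1.6×10⁻⁴ × 7.143×10⁸ / (1028 × 3980) ≈ 0.027933 m

Δh ≈ 27.9 mm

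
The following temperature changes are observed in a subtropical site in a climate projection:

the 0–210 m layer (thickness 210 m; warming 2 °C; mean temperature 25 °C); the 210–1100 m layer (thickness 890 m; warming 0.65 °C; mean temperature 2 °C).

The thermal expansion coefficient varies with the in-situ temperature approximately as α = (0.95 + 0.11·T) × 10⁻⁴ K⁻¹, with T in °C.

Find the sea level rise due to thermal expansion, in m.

Layer 1: α = (0.95 + 0.11×25)×10⁻⁴ = 3.7×10⁻⁴ K⁻¹
Layer 2: α = (0.95 + 0.11×2)×10⁻⁴ = 1.17×10⁻⁴ K⁻¹
Layer 1: 2 × 3.7×10⁻⁴ × 210 = 0.15540 m
210–1100 m: 890 × 1.17×10⁻⁴ × 0.65 = 0.0676845 m
Δh = 0.15540 + 0.0676845 = 0.2230845 m

0.223 m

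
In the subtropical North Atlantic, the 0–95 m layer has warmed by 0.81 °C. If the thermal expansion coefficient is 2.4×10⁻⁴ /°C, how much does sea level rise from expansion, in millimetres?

about 18.5 mm

Δh = αΔT·H = 2.4×10⁻⁴ × 0.81 × 95 = 0.018468 m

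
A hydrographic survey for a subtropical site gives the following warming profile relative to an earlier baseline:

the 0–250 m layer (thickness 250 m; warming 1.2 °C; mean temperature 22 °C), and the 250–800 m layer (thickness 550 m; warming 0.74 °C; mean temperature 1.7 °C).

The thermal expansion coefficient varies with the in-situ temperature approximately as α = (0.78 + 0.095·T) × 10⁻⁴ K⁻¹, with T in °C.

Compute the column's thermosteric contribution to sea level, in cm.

Layer 1: α = (0.78 + 0.095×22)×10⁻⁴ = 2.87×10⁻⁴ K⁻¹
Layer 2: α = (0.78 + 0.095×1.7)×10⁻⁴ = 0.9415×10⁻⁴ K⁻¹
0–250 m: 1.2 × 250 × 2.87×10⁻⁴ = 0.08610 m
250–800 m: 0.74 × 0.9415×10⁻⁴ × 550 = 0.03831905 m
Δh = 0.08610 + 0.03831905 = 0.12441905 m ≈ 12 cm

12 cm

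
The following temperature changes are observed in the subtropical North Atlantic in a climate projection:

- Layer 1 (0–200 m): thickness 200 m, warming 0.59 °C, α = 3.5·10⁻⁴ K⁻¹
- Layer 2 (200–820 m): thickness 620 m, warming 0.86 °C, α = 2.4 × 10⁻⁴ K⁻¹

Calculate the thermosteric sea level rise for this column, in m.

0.17 m of thermosteric rise

Layer 1: 200 × 3.5×10⁻⁴ × 0.59 = 0.04130 m
Layer 2: 0.86 × 2.4×10⁻⁴ × 620 = 0.127968 m
Δh = 0.04130 + 0.127968 = 0.169268 m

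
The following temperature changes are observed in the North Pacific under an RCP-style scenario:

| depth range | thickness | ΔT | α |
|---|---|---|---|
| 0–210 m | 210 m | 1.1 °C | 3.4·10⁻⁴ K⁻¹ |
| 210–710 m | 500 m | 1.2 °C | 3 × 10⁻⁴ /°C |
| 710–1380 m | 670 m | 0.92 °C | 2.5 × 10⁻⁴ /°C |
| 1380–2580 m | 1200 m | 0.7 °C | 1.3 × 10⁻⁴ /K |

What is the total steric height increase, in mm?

1.1 × 3.4×10⁻⁴ × 210 = 0.07854 m
210–710 m: 1.2 × 3×10⁻⁴ × 500 = 0.18000 m
710–1380 m: 2.5×10⁻⁴ × 0.92 × 670 = 0.15410 m
1380–2580 m: 0.7 × 1.3×10⁻⁴ × 1200 = 0.10920 m
Δh = 0.07854 + 0.18000 + 0.15410 + 0.10920 = 0.52184 m ≈ 522 mm

Δh ≈ 522 mm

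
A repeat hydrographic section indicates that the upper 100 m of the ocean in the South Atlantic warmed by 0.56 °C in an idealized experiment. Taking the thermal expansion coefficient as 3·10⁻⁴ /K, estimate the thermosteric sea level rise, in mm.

Δh = αΔT·H = 3×10⁻⁴ × 0.56 × 100 = 0.01680 m

Δh ≈ 16.8 mm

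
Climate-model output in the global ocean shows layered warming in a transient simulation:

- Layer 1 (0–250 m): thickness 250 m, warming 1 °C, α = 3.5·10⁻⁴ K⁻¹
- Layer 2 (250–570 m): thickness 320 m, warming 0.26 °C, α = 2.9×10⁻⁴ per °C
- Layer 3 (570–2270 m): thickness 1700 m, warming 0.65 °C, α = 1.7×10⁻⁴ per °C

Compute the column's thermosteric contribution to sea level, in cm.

Δh ≈ 29.9 cm

Layer 1: 1 × 3.5×10⁻⁴ × 250 = 0.08750 m
Layer 2: 0.26 × 320 × 2.9×10⁻⁴ = 0.024128 m
1700 × 1.7×10⁻⁴ × 0.65 = 0.18785 m
Δh = 0.08750 + 0.024128 + 0.18785 = 0.299478 m ≈ 29.9 cm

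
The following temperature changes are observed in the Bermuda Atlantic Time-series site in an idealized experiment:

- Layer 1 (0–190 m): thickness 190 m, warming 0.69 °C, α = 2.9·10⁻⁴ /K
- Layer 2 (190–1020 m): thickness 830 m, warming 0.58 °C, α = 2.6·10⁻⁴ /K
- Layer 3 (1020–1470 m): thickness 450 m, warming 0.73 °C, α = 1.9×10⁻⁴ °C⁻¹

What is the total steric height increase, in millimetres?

226 mm of thermosteric rise

2.9×10⁻⁴ × 190 × 0.69 = 0.038019 m
190–1020 m: 830 × 0.58 × 2.6×10⁻⁴ = 0.125164 m
1020–1470 m: 450 × 1.9×10⁻⁴ × 0.73 = 0.062415 m
Δh = 0.038019 + 0.125164 + 0.062415 = 0.225598 m ≈ 226 mm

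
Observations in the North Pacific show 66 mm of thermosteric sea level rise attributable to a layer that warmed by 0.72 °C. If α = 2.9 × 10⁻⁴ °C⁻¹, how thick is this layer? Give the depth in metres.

H = Δh/(αΔT) = 0.066 / (2.9×10⁻⁴ × 0.72) ≈ 316.1 m

H ≈ 316 m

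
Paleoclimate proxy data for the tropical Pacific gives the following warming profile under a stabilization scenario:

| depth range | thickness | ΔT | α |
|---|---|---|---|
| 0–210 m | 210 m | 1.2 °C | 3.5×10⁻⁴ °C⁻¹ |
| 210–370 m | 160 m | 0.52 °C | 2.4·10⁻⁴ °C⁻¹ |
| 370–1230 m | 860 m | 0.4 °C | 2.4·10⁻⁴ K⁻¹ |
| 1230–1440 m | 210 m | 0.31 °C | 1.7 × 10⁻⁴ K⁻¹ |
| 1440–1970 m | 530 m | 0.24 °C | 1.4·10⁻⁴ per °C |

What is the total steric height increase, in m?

0–210 m: 1.2 × 3.5×10⁻⁴ × 210 = 0.08820 m
210–370 m: 2.4×10⁻⁴ × 0.52 × 160 = 0.019968 m
Layer 3: 2.4×10⁻⁴ × 0.4 × 860 = 0.08256 m
1230–1440 m: 210 × 0.31 × 1.7×10⁻⁴ = 0.011067 m
Layer 5: 1.4×10⁻⁴ × 530 × 0.24 = 0.017808 m
Δh = 0.08820 + 0.019968 + 0.08256 + 0.011067 + 0.017808 = 0.219603 m

0.22 m of thermosteric rise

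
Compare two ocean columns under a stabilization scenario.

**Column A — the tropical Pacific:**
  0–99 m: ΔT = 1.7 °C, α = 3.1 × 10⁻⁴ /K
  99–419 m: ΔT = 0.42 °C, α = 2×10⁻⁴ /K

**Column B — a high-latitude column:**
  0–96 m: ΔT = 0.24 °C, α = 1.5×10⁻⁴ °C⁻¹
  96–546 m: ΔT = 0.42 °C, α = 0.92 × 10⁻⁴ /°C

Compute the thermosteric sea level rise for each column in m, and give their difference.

Δh_A ≈ 0.079 m, Δh_B ≈ 0.021 m; difference ≈ 0.058 m

A 1.7 × 99 × 3.1×10⁻⁴ = 0.052173 m
A Layer 2: 0.42 × 2×10⁻⁴ × 320 = 0.02688 m
A total: 0.079053 m
B 0.24 × 1.5×10⁻⁴ × 96 = 0.003456 m
B 0.92×10⁻⁴ × 0.42 × 450 = 0.017388 m
B total: 0.020844 m
Difference: 0.079053 − 0.020844 = 0.058209 m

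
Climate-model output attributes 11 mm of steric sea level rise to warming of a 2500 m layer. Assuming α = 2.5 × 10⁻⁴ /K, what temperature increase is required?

ΔT = Δh/(αH) = 0.011 / (2.5×10⁻⁴ × 2500) = 0.01760 K

0.0176 K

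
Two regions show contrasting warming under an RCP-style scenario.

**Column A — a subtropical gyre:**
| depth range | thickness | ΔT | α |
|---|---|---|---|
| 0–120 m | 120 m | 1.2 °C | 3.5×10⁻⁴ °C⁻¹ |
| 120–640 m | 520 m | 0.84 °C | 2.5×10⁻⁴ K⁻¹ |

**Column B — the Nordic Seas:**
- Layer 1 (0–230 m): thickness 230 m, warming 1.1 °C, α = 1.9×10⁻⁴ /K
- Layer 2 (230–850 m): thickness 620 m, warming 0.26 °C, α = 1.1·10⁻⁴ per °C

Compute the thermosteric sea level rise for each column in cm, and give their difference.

A: 16.0 cm; B: 6.58 cm; difference 9.38 cm

A Layer 1: 3.5×10⁻⁴ × 120 × 1.2 = 0.05040 m
A Layer 2: 520 × 0.84 × 2.5×10⁻⁴ = 0.10920 m
A total: 0.15960 m
B 0–230 m: 230 × 1.9×10⁻⁴ × 1.1 = 0.04807 m
B 0.26 × 1.1×10⁻⁴ × 620 = 0.017732 m
B total: 0.065802 m
Difference: 0.15960 − 0.065802 = 0.093798 m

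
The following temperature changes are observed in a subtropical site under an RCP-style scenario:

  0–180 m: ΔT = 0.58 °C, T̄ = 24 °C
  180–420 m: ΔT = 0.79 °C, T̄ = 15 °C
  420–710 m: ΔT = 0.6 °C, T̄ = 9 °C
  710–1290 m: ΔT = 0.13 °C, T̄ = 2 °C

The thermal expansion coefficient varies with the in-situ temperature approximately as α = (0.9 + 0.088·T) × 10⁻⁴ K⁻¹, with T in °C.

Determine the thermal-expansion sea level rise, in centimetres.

Layer 1: α = (0.9 + 0.088×24)×10⁻⁴ = 3.012×10⁻⁴ K⁻¹
Layer 2: α = (0.9 + 0.088×15)×10⁻⁴ = 2.22×10⁻⁴ K⁻¹
Layer 3: α = (0.9 + 0.088×9)×10⁻⁴ = 1.692×10⁻⁴ K⁻¹
Layer 4: α = (0.9 + 0.088×2)×10⁻⁴ = 1.076×10⁻⁴ K⁻¹
3.012×10⁻⁴ × 180 × 0.58 = 0.03144528 m
Layer 2: 0.79 × 2.22×10⁻⁴ × 240 = 0.0420912 m
Layer 3: 0.6 × 290 × 1.692×10⁻⁴ = 0.0294408 m
Layer 4: 580 × 1.076×10⁻⁴ × 0.13 = 0.00811304 m
Δh = 0.03144528 + 0.0420912 + 0.0294408 + 0.00811304 = 0.11109032 m

11 cm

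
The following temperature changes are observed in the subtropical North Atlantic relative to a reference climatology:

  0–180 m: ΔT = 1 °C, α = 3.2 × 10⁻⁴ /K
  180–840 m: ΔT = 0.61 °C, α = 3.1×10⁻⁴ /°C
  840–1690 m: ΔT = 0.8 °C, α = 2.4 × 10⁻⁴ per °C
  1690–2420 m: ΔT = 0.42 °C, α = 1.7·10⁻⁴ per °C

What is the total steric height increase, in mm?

3.2×10⁻⁴ × 1 × 180 = 0.05760 m
180–840 m: 0.61 × 3.1×10⁻⁴ × 660 = 0.124806 m
840–1690 m: 2.4×10⁻⁴ × 850 × 0.8 = 0.16320 m
1.7×10⁻⁴ × 730 × 0.42 = 0.052122 m
Δh = 0.05760 + 0.124806 + 0.16320 + 0.052122 = 0.397728 m

Δh = 398 mm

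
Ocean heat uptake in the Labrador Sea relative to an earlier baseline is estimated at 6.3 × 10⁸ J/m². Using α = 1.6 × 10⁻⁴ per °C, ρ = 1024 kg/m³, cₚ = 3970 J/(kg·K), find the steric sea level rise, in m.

Δh = αQ/(ρcₚ) = 1.6×10⁻⁴ × 6.3×10⁸ / (1024 × 3970) ≈ 0.024795 m

0.025 m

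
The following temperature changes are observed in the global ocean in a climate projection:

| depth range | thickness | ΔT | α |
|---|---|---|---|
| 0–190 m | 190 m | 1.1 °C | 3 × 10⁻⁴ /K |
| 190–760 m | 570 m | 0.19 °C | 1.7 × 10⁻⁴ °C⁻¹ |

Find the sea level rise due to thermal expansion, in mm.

3×10⁻⁴ × 190 × 1.1 = 0.06270 m
570 × 0.19 × 1.7×10⁻⁴ = 0.018411 m
Δh = 0.06270 + 0.018411 = 0.081111 m

about 81 mm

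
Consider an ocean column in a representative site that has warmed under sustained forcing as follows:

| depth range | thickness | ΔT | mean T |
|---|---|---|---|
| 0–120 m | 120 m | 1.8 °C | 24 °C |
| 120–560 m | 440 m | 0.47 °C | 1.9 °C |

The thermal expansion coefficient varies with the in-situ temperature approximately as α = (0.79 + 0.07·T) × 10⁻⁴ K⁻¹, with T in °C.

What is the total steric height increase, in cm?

Δh = 7.24 cm

Layer 1: α = (0.79 + 0.07×24)×10⁻⁴ = 2.47×10⁻⁴ K⁻¹
Layer 2: α = (0.79 + 0.07×1.9)×10⁻⁴ = 0.923×10⁻⁴ K⁻¹
120 × 1.8 × 2.47×10⁻⁴ = 0.053352 m
Layer 2: 0.923×10⁻⁴ × 0.47 × 440 = 0.01908764 m
Δh = 0.053352 + 0.01908764 = 0.07243964 m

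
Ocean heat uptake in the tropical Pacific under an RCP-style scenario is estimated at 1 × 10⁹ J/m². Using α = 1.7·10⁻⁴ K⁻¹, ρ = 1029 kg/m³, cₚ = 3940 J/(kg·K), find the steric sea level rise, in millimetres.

Δh = αQ/(ρcₚ) = 1.7×10⁻⁴ × 1×10⁹ / (1029 × 3940) ≈ 0.041931 m

42 mm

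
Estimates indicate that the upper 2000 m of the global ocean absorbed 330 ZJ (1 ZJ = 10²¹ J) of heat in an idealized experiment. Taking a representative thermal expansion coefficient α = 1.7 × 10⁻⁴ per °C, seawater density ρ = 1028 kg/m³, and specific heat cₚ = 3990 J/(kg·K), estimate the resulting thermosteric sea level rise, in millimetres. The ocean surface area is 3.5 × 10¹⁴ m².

Per unit area: Q = 330×10²¹ / (3.5×10¹⁴) ≈ 9.429×10⁸ J/m²
Δh = αQ/(ρcₚ) = 1.7×10⁻⁴ × 9.429×10⁸ / (1028 × 3990) ≈ 0.039079 m

39.1 mm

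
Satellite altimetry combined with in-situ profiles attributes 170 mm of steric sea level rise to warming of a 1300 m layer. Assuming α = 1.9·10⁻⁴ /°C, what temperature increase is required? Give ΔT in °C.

ΔT = Δh/(αH) = 0.17 / (1.9×10⁻⁴ × 1300) ≈ 0.6883 °C

about 0.688 °C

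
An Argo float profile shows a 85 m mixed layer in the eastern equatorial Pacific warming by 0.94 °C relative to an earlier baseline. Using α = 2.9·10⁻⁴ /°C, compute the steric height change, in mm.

about 23.2 mm

Δh = αΔT·H = 2.9×10⁻⁴ × 0.94 × 85 = 0.023171 m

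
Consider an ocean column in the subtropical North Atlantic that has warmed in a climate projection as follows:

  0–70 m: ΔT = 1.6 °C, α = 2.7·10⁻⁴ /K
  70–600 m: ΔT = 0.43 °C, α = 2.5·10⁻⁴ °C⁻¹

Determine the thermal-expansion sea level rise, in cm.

Δh = 8.7 cm

Layer 1: 70 × 1.6 × 2.7×10⁻⁴ = 0.03024 m
70–600 m: 2.5×10⁻⁴ × 0.43 × 530 = 0.056975 m
Δh = 0.03024 + 0.056975 = 0.087215 m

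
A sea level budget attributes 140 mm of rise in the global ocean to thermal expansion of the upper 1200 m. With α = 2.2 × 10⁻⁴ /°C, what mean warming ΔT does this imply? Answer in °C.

0.530 °C

ΔT = Δh/(αH) = 0.14 / (2.2×10⁻⁴ × 1200) ≈ 0.5303 °C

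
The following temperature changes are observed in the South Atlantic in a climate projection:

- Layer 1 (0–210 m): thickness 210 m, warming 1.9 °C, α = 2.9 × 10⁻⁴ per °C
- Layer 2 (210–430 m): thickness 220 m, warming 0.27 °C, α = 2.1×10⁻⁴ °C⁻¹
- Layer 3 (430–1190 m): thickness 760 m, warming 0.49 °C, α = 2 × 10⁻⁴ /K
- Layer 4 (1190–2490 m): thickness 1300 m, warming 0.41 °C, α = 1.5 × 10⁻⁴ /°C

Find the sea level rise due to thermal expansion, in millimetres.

about 283 mm

0–210 m: 1.9 × 210 × 2.9×10⁻⁴ = 0.11571 m
210–430 m: 0.27 × 2.1×10⁻⁴ × 220 = 0.012474 m
430–1190 m: 2×10⁻⁴ × 760 × 0.49 = 0.07448 m
Layer 4: 0.41 × 1.5×10⁻⁴ × 1300 = 0.07995 m
Δh = 0.11571 + 0.012474 + 0.07448 + 0.07995 = 0.282614 m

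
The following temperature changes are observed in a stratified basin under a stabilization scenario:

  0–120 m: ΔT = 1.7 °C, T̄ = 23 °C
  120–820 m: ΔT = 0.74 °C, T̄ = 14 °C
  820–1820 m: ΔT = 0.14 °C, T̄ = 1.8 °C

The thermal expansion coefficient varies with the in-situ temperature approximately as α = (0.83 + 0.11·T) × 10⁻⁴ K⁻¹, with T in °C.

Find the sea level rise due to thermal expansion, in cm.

Δh = 21 cm

Layer 1: α = (0.83 + 0.11×23)×10⁻⁴ = 3.36×10⁻⁴ K⁻¹
Layer 2: α = (0.83 + 0.11×14)×10⁻⁴ = 2.37×10⁻⁴ K⁻¹
Layer 3: α = (0.83 + 0.11×1.8)×10⁻⁴ = 1.028×10⁻⁴ K⁻¹
120 × 3.36×10⁻⁴ × 1.7 = 0.068544 m
120–820 m: 700 × 2.37×10⁻⁴ × 0.74 = 0.122766 m
Layer 3: 0.14 × 1000 × 1.028×10⁻⁴ = 0.014392 m
Δh = 0.068544 + 0.122766 + 0.014392 = 0.205702 m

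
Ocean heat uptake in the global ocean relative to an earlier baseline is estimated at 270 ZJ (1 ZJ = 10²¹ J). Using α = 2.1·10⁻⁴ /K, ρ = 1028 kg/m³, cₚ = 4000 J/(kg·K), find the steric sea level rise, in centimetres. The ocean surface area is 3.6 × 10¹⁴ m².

Per unit area: Q = 270×10²¹ / (3.6×10¹⁴) = 7.5×10⁸ J/m²
Δh = αQ/(ρcₚ) = 2.1×10⁻⁴ × 7.5×10⁸ / (1028 × 4000) ≈ 0.038303 m

3.83 cm of thermosteric rise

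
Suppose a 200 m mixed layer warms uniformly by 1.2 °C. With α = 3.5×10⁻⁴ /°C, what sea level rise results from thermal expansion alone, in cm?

Δh ≈ 8.40 cm

Δh = αΔT·H = 3.5×10⁻⁴ × 1.2 × 200 = 0.08400 m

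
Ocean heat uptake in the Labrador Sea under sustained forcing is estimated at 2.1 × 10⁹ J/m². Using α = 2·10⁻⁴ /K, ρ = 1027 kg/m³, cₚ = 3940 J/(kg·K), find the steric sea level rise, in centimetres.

Δh = αQ/(ρcₚ) = 2×10⁻⁴ × 2.1×10⁹ / (1027 × 3940) ≈ 0.10380 m

Δh = 10.4 cm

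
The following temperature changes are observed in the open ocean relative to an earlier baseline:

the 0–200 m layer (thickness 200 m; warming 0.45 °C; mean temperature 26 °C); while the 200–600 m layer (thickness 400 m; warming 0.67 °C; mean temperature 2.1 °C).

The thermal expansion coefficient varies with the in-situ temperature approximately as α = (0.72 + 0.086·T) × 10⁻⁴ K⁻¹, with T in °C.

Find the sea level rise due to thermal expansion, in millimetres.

about 51 mm

Layer 1: α = (0.72 + 0.086×26)×10⁻⁴ = 2.956×10⁻⁴ K⁻¹
Layer 2: α = (0.72 + 0.086×2.1)×10⁻⁴ = 0.9006×10⁻⁴ K⁻¹
Layer 1: 200 × 0.45 × 2.956×10⁻⁴ = 0.026604 m
Layer 2: 0.67 × 0.9006×10⁻⁴ × 400 = 0.02413608 m
Δh = 0.026604 + 0.02413608 = 0.05074008 m ≈ 51 mm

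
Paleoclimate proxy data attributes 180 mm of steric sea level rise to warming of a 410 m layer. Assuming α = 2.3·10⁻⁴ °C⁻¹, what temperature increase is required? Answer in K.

about 1.91 K

ΔT = Δh/(αH) = 0.18 / (2.3×10⁻⁴ × 410) ≈ 1.909 K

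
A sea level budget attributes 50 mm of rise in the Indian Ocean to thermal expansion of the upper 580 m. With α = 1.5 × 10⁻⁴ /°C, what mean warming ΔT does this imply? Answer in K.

0.575 K

ΔT = Δh/(αH) = 0.05 / (1.5×10⁻⁴ × 580) ≈ 0.5747 K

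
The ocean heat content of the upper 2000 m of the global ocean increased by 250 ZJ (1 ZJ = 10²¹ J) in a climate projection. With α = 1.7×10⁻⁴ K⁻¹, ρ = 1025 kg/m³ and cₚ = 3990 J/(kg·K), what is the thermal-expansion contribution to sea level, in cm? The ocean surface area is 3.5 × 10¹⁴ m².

Δh ≈ 3.0 cm

Per unit area: Q = 250×10²¹ / (3.5×10¹⁴) ≈ 7.143×10⁸ J/m²
Δh = αQ/(ρcₚ) = 1.7×10⁻⁴ × 7.143×10⁸ / (1025 × 3990) ≈ 0.029692 m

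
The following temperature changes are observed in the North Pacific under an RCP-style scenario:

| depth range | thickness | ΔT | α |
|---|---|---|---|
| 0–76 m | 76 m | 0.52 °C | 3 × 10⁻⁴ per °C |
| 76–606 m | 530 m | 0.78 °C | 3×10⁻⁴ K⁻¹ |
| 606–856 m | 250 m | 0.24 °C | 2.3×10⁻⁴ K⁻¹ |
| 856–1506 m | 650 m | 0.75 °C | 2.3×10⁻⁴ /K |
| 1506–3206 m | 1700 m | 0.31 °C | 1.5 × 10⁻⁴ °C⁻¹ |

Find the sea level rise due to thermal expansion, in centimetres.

about 34.1 cm

3×10⁻⁴ × 76 × 0.52 = 0.011856 m
76–606 m: 3×10⁻⁴ × 530 × 0.78 = 0.12402 m
0.24 × 250 × 2.3×10⁻⁴ = 0.01380 m
Layer 4: 0.75 × 650 × 2.3×10⁻⁴ = 0.112125 m
1506–3206 m: 0.31 × 1700 × 1.5×10⁻⁴ = 0.07905 m
Δh = 0.011856 + 0.12402 + 0.01380 + 0.112125 + 0.07905 = 0.340851 m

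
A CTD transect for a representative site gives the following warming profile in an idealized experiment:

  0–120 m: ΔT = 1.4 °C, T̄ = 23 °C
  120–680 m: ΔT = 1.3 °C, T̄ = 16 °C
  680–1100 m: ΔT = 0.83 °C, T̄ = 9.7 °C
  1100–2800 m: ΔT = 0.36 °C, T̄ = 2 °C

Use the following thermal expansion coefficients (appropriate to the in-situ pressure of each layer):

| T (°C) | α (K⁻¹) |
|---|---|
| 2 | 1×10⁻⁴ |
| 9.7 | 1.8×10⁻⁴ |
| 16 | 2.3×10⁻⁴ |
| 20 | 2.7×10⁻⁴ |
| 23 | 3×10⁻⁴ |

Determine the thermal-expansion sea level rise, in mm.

about 342 mm

Layer 1 at 23 °C → α = 3×10⁻⁴ K⁻¹
Layer 2 at 16 °C → α = 2.3×10⁻⁴ K⁻¹
Layer 3 at 9.7 °C → α = 1.8×10⁻⁴ K⁻¹
Layer 4 at 2 °C → α = 1×10⁻⁴ K⁻¹
Layer 1: 120 × 3×10⁻⁴ × 1.4 = 0.05040 m
Layer 2: 2.3×10⁻⁴ × 560 × 1.3 = 0.16744 m
1.8×10⁻⁴ × 0.83 × 420 = 0.062748 m
Layer 4: 0.36 × 1×10⁻⁴ × 1700 = 0.06120 m
Δh = 0.05040 + 0.16744 + 0.062748 + 0.06120 = 0.341788 m ≈ 342 mm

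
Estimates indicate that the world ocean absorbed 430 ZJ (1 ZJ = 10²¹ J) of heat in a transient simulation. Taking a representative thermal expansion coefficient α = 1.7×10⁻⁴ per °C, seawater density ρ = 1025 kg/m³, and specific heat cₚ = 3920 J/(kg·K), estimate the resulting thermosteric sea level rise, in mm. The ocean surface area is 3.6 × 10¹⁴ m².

Per unit area: Q = 430×10²¹ / (3.6×10¹⁴) ≈ 1.194×10⁹ J/m²
Δh = αQ/(ρcₚ) = 1.7×10⁻⁴ × 1.194×10⁹ / (1025 × 3920) ≈ 0.050518 m

about 50.5 mm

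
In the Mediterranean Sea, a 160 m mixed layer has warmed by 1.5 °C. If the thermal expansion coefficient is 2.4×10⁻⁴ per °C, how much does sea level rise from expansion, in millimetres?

Δh ≈ 58 mm

Δh = αΔT·H = 2.4×10⁻⁴ × 1.5 × 160 = 0.05760 m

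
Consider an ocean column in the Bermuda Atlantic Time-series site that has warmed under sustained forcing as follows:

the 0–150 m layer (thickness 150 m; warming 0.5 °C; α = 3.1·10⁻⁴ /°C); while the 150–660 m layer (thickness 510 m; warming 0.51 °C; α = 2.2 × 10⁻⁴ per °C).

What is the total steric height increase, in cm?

8.05 cm

0–150 m: 3.1×10⁻⁴ × 0.5 × 150 = 0.02325 m
2.2×10⁻⁴ × 0.51 × 510 = 0.057222 m
Δh = 0.02325 + 0.057222 = 0.080472 m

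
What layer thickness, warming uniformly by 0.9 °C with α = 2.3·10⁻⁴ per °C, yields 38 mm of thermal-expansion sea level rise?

H = Δh/(αΔT) = 0.038 / (2.3×10⁻⁴ × 0.9) ≈ 183.6 m

about 184 m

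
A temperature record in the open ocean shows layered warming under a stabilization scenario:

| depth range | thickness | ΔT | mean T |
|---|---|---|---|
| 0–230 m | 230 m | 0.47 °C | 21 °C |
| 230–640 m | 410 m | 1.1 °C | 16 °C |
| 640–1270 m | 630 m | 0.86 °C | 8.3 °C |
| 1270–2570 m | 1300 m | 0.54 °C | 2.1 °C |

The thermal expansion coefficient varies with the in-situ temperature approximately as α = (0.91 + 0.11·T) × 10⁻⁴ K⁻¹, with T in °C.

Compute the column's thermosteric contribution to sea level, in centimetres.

Layer 1: α = (0.91 + 0.11×21)×10⁻⁴ = 3.22×10⁻⁴ K⁻¹
Layer 2: α = (0.91 + 0.11×16)×10⁻⁴ = 2.67×10⁻⁴ K⁻¹
Layer 3: α = (0.91 + 0.11×8.3)×10⁻⁴ = 1.823×10⁻⁴ K⁻¹
Layer 4: α = (0.91 + 0.11×2.1)×10⁻⁴ = 1.141×10⁻⁴ K⁻¹
230 × 0.47 × 3.22×10⁻⁴ = 0.0348082 m
410 × 1.1 × 2.67×10⁻⁴ = 0.120417 m
Layer 3: 1.823×10⁻⁴ × 630 × 0.86 = 0.09877014 m
Layer 4: 0.54 × 1300 × 1.141×10⁻⁴ = 0.0800982 m
Δh = 0.0348082 + 0.120417 + 0.09877014 + 0.0800982 = 0.33409354 m ≈ 33 cm

Δh = 33 cm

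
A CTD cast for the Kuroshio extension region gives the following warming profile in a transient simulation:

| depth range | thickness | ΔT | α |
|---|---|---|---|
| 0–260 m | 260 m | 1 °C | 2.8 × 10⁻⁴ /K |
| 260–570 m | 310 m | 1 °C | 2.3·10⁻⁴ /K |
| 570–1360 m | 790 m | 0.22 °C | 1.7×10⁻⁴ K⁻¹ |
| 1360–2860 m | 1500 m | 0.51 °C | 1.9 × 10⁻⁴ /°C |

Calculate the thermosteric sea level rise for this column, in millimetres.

Layer 1: 260 × 2.8×10⁻⁴ × 1 = 0.07280 m
Layer 2: 310 × 1 × 2.3×10⁻⁴ = 0.07130 m
1.7×10⁻⁴ × 0.22 × 790 = 0.029546 m
1360–2860 m: 0.51 × 1.9×10⁻⁴ × 1500 = 0.14535 m
Δh = 0.07280 + 0.07130 + 0.029546 + 0.14535 = 0.318996 m

319 mm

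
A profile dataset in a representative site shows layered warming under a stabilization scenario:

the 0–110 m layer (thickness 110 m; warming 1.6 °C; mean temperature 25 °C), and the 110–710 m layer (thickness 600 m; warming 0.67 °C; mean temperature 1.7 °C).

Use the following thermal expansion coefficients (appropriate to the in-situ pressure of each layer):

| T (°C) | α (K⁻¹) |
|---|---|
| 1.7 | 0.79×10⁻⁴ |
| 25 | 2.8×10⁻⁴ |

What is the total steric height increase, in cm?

Layer 1 at 25 °C → α = 2.8×10⁻⁴ K⁻¹
Layer 2 at 1.7 °C → α = 0.79×10⁻⁴ K⁻¹
2.8×10⁻⁴ × 110 × 1.6 = 0.04928 m
600 × 0.79×10⁻⁴ × 0.67 = 0.031758 m
Δh = 0.04928 + 0.031758 = 0.081038 m

8.10 cm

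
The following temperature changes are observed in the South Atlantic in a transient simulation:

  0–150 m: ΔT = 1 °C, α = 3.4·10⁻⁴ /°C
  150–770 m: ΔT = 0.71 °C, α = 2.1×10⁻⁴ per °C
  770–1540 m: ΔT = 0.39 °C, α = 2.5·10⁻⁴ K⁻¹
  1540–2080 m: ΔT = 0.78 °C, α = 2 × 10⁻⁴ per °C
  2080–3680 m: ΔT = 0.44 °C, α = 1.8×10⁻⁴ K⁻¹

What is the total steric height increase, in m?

0–150 m: 3.4×10⁻⁴ × 1 × 150 = 0.05100 m
150–770 m: 0.71 × 2.1×10⁻⁴ × 620 = 0.092442 m
770–1540 m: 0.39 × 2.5×10⁻⁴ × 770 = 0.075075 m
2×10⁻⁴ × 540 × 0.78 = 0.08424 m
1600 × 1.8×10⁻⁴ × 0.44 = 0.12672 m
Δh = 0.05100 + 0.092442 + 0.075075 + 0.08424 + 0.12672 = 0.429477 m

about 0.429 m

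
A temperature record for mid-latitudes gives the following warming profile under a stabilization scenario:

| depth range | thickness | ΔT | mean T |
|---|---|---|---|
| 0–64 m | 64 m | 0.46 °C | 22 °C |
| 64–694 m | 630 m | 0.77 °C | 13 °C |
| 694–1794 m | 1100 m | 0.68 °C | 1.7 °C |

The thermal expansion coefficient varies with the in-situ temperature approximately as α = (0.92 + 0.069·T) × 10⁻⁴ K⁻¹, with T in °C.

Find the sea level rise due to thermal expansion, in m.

Δh ≈ 0.17 m

Layer 1: α = (0.92 + 0.069×22)×10⁻⁴ = 2.438×10⁻⁴ K⁻¹
Layer 2: α = (0.92 + 0.069×13)×10⁻⁴ = 1.817×10⁻⁴ K⁻¹
Layer 3: α = (0.92 + 0.069×1.7)×10⁻⁴ = 1.0373×10⁻⁴ K⁻¹
0–64 m: 2.438×10⁻⁴ × 0.46 × 64 = 0.007177472 m
1.817×10⁻⁴ × 630 × 0.77 = 0.08814267 m
Layer 3: 0.68 × 1100 × 1.0373×10⁻⁴ = 0.07759004 m
Δh = 0.007177472 + 0.08814267 + 0.07759004 = 0.172910182 m ≈ 0.17 m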